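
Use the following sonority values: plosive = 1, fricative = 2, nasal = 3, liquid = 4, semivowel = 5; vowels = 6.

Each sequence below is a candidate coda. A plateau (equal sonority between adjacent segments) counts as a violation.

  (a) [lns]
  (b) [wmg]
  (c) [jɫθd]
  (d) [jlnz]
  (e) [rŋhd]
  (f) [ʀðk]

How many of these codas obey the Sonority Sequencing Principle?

(a) sonority 4-3-2: well-formed.
(b) sonority 5-3-1: well-formed.
(c) sonority 5-4-2-1: well-formed.
(d) sonority 5-4-3-2: well-formed.
(e) sonority 4-3-2-1: well-formed.
(f) sonority 4-2-1: well-formed.

6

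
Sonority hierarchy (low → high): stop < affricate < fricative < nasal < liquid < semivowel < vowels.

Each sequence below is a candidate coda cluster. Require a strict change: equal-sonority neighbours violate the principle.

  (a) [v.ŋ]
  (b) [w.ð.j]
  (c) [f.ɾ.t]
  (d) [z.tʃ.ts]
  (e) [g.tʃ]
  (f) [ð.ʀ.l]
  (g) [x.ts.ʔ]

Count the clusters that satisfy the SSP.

(a) [v.ŋ]: profile 3-4 — violates.
(b) [w.ð.j]: profile 6-3-6 — violates.
(c) [f.ɾ.t]: profile 3-5-1 — violates.
(d) [z.tʃ.ts]: profile 3-2-2 — violates.
(e) [g.tʃ]: profile 1-2 — violates.
(f) [ð.ʀ.l]: profile 3-5-5 — violates.
(g) [x.ts.ʔ]: profile 3-2-1 — obeys.

1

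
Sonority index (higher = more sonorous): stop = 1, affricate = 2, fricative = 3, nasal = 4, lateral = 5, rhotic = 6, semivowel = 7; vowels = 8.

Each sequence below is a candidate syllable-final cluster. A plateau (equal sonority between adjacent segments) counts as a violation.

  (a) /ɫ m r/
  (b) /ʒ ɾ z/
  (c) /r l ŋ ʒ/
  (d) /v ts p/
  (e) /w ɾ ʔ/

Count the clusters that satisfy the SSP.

(a) sonority 5-4-6: ill-formed.
(b) sonority 3-6-3: ill-formed.
(c) sonority 6-5-4-3: well-formed.
(d) sonority 3-2-1: well-formed.
(e) sonority 7-6-1: well-formed.

3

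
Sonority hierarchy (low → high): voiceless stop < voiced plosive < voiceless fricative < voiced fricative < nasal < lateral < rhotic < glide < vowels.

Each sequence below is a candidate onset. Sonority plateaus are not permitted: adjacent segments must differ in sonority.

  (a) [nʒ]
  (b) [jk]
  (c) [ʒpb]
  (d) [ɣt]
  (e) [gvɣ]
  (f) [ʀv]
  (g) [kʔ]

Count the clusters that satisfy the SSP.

(a) 5-4 → violates
(b) 8-1 → violates
(c) 4-1-2 → violates
(d) 4-1 → violates
(e) 2-4-4 → violates
(f) 7-4 → violates
(g) 1-1 → violates

0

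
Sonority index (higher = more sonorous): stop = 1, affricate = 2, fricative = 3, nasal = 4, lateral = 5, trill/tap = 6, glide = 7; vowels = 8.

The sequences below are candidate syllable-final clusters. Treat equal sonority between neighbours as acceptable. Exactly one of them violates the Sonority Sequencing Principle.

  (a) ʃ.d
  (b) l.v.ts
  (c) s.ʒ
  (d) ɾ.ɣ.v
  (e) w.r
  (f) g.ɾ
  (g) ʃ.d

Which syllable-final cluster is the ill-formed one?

f

(a) 3-1 → obeys
(b) 5-3-2 → obeys
(c) 3-3 → obeys
(d) 6-3-3 → obeys
(e) 7-6 → obeys
(f) 1-6 → violates
(g) 3-1 → obeys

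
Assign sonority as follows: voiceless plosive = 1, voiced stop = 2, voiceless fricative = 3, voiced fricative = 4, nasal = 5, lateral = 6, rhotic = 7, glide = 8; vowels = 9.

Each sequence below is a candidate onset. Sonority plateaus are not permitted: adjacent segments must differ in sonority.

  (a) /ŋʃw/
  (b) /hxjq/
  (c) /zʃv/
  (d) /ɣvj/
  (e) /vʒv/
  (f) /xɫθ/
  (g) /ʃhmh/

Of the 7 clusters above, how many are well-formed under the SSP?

(a) /ŋʃw/: profile 5-3-8 — violates.
(b) /hxjq/: profile 3-3-8-1 — violates.
(c) /zʃv/: profile 4-3-4 — violates.
(d) /ɣvj/: profile 4-4-8 — violates.
(e) /vʒv/: profile 4-4-4 — violates.
(f) /xɫθ/: profile 3-6-3 — violates.
(g) /ʃhmh/: profile 3-3-5-3 — violates.

0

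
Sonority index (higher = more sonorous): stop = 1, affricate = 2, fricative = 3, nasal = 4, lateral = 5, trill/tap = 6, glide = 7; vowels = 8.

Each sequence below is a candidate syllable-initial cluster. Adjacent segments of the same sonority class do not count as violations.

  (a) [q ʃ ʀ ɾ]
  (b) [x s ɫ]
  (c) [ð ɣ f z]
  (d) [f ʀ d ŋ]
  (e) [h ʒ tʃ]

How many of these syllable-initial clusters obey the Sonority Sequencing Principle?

3

(a) 1-3-6-6 → obeys
(b) 3-3-5 → obeys
(c) 3-3-3-3 → obeys
(d) 3-6-1-4 → violates
(e) 3-3-2 → violates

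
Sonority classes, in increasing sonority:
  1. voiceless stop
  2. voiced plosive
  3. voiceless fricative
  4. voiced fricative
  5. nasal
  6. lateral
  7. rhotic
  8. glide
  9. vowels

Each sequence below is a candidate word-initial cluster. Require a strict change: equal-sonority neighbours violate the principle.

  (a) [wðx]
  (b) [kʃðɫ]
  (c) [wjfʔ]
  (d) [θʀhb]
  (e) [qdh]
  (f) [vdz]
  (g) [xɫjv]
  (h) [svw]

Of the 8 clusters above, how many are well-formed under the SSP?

(a) [wðx]: profile 8-4-3 — violates.
(b) [kʃðɫ]: profile 1-3-4-6 — obeys.
(c) [wjfʔ]: profile 8-8-3-1 — violates.
(d) [θʀhb]: profile 3-7-3-2 — violates.
(e) [qdh]: profile 1-2-3 — obeys.
(f) [vdz]: profile 4-2-4 — violates.
(g) [xɫjv]: profile 3-6-8-4 — violates.
(h) [svw]: profile 3-4-8 — obeys.

3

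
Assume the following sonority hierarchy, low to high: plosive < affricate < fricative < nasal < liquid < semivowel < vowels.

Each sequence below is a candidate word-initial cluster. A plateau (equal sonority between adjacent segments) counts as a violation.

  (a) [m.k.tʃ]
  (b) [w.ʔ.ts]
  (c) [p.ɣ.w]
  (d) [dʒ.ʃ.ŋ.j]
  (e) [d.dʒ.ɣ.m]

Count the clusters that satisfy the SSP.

(a) 4-1-2 → violates
(b) 6-1-2 → violates
(c) 1-3-6 → obeys
(d) 2-3-4-6 → obeys
(e) 1-2-3-4 → obeys

3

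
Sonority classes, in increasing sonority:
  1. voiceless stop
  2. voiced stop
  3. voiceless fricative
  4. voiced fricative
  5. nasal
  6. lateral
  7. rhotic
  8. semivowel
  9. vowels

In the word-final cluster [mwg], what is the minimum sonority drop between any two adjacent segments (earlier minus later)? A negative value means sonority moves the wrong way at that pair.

-3

/m/: nasal = 5.
/w/: semivowel = 8.
/g/: voiced stop = 2.
/m/→/w/: change -3.
/w/→/g/: change +6.
Minimum = -3.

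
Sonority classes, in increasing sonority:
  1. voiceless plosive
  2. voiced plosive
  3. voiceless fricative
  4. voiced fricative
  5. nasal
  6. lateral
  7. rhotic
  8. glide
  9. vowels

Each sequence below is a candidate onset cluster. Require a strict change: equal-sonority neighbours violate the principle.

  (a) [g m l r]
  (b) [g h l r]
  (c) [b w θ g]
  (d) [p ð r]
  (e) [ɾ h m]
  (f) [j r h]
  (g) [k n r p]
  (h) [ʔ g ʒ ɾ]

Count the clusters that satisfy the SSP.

4

(a) sonority 2-5-6-7: well-formed.
(b) sonority 2-3-6-7: well-formed.
(c) sonority 2-8-3-2: ill-formed.
(d) sonority 1-4-7: well-formed.
(e) sonority 7-3-5: ill-formed.
(f) sonority 8-7-3: ill-formed.
(g) sonority 1-5-7-1: ill-formed.
(h) sonority 1-2-4-7: well-formed.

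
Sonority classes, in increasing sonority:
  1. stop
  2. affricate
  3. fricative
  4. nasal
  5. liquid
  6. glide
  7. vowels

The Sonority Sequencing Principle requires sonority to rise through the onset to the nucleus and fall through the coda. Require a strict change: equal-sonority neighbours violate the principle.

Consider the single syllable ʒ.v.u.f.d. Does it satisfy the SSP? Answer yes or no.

no

Onset: /ʒ/ is a fricative (sonority 3), /v/ is a fricative (sonority 3); then the nucleus /u/ (sonority 7).
Onset profile 3-3-7 — does not strictly rise throughout.
Coda: /f/ is a fricative (sonority 3), /d/ is a stop (sonority 1).
Coda profile 7-3-1 — falls from the nucleus.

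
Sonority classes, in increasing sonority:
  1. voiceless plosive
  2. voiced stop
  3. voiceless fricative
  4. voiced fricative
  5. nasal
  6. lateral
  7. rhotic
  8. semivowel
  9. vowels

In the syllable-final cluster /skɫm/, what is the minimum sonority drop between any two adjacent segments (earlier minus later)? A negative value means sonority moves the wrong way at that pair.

/s/ is a voiceless fricative (sonority 3).
/k/ is a voiceless plosive (sonority 1).
/ɫ/ is a lateral (sonority 6).
/m/ is a nasal (sonority 5).
/s/→/k/: change +2.
/k/→/ɫ/: change -5.
/ɫ/→/m/: change +1.
Minimum = -5.

-5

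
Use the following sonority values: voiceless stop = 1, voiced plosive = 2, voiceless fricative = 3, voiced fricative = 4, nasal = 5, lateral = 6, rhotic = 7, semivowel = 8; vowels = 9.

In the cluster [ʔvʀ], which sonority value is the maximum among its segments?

7

/ʔ/ — voiceless stop, sonority 1.
/v/ — voiced fricative, sonority 4.
/ʀ/ — rhotic, sonority 7.
The maximum is 7.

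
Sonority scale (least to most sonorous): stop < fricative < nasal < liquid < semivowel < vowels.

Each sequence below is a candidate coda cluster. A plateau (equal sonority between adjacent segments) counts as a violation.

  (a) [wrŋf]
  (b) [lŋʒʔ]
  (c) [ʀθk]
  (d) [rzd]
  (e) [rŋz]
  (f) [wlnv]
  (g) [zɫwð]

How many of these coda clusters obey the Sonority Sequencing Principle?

6

(a) sonority 5-4-3-2: well-formed.
(b) sonority 4-3-2-1: well-formed.
(c) sonority 4-2-1: well-formed.
(d) sonority 4-2-1: well-formed.
(e) sonority 4-3-2: well-formed.
(f) sonority 5-4-3-2: well-formed.
(g) sonority 2-4-5-2: ill-formed.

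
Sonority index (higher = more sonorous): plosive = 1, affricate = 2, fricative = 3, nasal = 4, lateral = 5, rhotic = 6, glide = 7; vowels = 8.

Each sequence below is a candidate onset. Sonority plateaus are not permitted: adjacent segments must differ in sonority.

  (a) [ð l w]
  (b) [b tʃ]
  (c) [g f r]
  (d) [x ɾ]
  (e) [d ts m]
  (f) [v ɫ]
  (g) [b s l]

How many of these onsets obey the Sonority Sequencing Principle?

7

(a) sonority 3-5-7: well-formed.
(b) sonority 1-2: well-formed.
(c) sonority 1-3-6: well-formed.
(d) sonority 3-6: well-formed.
(e) sonority 1-2-4: well-formed.
(f) sonority 3-5: well-formed.
(g) sonority 1-3-5: well-formed.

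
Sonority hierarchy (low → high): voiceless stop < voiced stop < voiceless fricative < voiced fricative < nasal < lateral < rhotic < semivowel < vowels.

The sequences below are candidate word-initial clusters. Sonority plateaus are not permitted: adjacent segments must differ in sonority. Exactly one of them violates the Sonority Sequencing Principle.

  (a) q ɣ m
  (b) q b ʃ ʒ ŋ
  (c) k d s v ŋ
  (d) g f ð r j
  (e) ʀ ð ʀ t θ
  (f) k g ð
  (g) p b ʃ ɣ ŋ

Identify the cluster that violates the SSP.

e

(a) sonority 1-4-5: well-formed.
(b) sonority 1-2-3-4-5: well-formed.
(c) sonority 1-2-3-4-5: well-formed.
(d) sonority 2-3-4-7-8: well-formed.
(e) sonority 7-4-7-1-3: ill-formed.
(f) sonority 1-2-4: well-formed.
(g) sonority 1-2-3-4-5: well-formed.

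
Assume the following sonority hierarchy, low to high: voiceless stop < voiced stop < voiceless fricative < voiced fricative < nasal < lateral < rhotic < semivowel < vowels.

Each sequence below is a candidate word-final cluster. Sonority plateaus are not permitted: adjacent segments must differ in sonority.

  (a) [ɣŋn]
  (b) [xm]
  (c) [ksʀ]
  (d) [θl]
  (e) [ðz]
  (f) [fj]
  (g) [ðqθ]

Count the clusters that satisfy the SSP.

0

(a) sonority 4-5-5: ill-formed.
(b) sonority 3-5: ill-formed.
(c) sonority 1-3-7: ill-formed.
(d) sonority 3-6: ill-formed.
(e) sonority 4-4: ill-formed.
(f) sonority 3-8: ill-formed.
(g) sonority 4-1-3: ill-formed.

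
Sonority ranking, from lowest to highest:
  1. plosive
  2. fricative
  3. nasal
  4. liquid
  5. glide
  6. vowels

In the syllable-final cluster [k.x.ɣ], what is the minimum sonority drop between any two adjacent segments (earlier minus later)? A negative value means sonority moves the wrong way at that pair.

-1

/k/: plosive = 1.
/x/: fricative = 2.
/ɣ/: fricative = 2.
/k/→/x/: change -1.
/x/→/ɣ/: change +0.
Minimum = -1.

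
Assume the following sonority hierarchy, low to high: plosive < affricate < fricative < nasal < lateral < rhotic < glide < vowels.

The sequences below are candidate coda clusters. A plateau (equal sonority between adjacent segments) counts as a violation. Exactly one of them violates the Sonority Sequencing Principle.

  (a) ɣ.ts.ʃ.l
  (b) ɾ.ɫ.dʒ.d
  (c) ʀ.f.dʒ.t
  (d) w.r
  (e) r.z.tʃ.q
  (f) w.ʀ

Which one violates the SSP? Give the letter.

(a) sonority 3-2-3-5: ill-formed.
(b) sonority 6-5-2-1: well-formed.
(c) sonority 6-3-2-1: well-formed.
(d) sonority 7-6: well-formed.
(e) sonority 6-3-2-1: well-formed.
(f) sonority 7-6: well-formed.

a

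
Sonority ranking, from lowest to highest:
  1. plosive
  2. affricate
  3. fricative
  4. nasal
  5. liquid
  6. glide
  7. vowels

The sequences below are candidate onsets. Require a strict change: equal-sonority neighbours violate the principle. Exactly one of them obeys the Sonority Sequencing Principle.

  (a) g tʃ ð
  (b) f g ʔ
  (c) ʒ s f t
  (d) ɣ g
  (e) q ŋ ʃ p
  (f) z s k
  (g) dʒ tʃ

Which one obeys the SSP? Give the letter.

a

(a) 1-2-3 → obeys
(b) 3-1-1 → violates
(c) 3-3-3-1 → violates
(d) 3-1 → violates
(e) 1-4-3-1 → violates
(f) 3-3-1 → violates
(g) 2-2 → violates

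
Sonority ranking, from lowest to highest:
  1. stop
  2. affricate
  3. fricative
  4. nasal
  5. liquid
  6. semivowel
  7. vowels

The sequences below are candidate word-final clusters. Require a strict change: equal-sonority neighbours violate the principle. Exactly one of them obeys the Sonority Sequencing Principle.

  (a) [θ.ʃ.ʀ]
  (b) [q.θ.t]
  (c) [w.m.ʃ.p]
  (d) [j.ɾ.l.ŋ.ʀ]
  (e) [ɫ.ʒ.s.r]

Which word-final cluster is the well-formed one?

(a) 3-3-5 → violates
(b) 1-3-1 → violates
(c) 6-4-3-1 → obeys
(d) 6-5-5-4-5 → violates
(e) 5-3-3-5 → violates

c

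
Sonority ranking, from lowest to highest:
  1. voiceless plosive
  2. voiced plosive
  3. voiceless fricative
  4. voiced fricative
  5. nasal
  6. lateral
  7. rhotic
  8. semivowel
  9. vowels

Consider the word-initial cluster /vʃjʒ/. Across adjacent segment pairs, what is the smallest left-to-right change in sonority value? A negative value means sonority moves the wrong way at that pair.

/v/ is a voiced fricative (sonority 4).
/ʃ/ is a voiceless fricative (sonority 3).
/j/ is a semivowel (sonority 8).
/ʒ/ is a voiced fricative (sonority 4).
/v/→/ʃ/: change -1.
/ʃ/→/j/: change +5.
/j/→/ʒ/: change -4.
Minimum = -4.

-4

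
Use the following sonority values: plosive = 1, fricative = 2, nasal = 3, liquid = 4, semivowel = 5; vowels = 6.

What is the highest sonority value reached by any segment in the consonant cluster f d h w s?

5

/f/ — fricative, sonority 2.
/d/ — plosive, sonority 1.
/h/ — fricative, sonority 2.
/w/ — semivowel, sonority 5.
/s/ — fricative, sonority 2.
The maximum is 5.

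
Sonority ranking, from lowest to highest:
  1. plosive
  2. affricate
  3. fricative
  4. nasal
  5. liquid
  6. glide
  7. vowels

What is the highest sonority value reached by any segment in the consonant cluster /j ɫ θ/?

/j/ is a glide (sonority 6).
/ɫ/ is a liquid (sonority 5).
/θ/ is a fricative (sonority 3).
The maximum is 6.

6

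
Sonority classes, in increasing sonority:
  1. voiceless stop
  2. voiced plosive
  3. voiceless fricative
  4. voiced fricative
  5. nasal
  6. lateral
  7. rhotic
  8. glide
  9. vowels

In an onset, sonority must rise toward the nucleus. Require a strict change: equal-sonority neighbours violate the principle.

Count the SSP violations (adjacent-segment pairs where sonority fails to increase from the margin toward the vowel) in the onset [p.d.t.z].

1

/p/: voiceless stop = 1.
/d/: voiced plosive = 2.
/t/: voiceless stop = 1.
/z/: voiced fricative = 4.
/p/→/d/: 1→2 (rises) — ok.
/d/→/t/: 2→1 (does not rise) — violation.
/t/→/z/: 1→4 (rises) — ok.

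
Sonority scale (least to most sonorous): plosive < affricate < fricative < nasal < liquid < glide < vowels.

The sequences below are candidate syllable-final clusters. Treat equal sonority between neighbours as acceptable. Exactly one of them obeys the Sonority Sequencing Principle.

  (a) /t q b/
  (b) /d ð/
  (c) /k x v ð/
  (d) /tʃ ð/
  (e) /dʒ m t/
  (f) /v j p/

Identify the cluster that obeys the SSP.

(a) sonority 1-1-1: well-formed.
(b) sonority 1-3: ill-formed.
(c) sonority 1-3-3-3: ill-formed.
(d) sonority 2-3: ill-formed.
(e) sonority 2-4-1: ill-formed.
(f) sonority 3-6-1: ill-formed.

a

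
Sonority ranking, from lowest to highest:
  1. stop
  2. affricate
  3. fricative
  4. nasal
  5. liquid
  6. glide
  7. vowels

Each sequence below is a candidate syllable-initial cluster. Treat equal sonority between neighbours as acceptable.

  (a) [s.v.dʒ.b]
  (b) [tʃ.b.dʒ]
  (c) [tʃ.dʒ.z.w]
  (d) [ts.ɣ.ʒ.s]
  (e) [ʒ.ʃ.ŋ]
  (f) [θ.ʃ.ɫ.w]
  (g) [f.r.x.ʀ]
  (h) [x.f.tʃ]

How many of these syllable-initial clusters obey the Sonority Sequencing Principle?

4

(a) sonority 3-3-2-1: ill-formed.
(b) sonority 2-1-2: ill-formed.
(c) sonority 2-2-3-6: well-formed.
(d) sonority 2-3-3-3: well-formed.
(e) sonority 3-3-4: well-formed.
(f) sonority 3-3-5-6: well-formed.
(g) sonority 3-5-3-5: ill-formed.
(h) sonority 3-3-2: ill-formed.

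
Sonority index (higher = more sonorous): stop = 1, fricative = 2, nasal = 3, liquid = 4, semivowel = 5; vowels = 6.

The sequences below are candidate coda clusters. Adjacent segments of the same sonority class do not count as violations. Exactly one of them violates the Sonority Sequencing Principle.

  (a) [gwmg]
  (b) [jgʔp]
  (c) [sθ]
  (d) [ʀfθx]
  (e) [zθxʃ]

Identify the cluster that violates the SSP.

a

(a) sonority 1-5-3-1: ill-formed.
(b) sonority 5-1-1-1: well-formed.
(c) sonority 2-2: well-formed.
(d) sonority 4-2-2-2: well-formed.
(e) sonority 2-2-2-2: well-formed.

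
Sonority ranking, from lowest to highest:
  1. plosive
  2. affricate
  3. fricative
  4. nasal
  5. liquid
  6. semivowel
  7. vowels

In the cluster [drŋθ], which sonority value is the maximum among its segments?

5

/d/: plosive = 1.
/r/: liquid = 5.
/ŋ/: nasal = 4.
/θ/: fricative = 3.
The maximum is 5.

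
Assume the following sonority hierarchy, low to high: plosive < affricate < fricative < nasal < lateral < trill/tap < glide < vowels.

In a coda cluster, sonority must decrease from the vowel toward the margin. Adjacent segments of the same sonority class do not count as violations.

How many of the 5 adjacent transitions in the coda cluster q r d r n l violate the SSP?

/q/ — plosive, sonority 1.
/r/ — trill/tap, sonority 6.
/d/ — plosive, sonority 1.
/r/ — trill/tap, sonority 6.
/n/ — nasal, sonority 4.
/l/ — lateral, sonority 5.
/q/→/r/: 1→6 (does not fall) — violation.
/r/→/d/: 6→1 (falls) — ok.
/d/→/r/: 1→6 (does not fall) — violation.
/r/→/n/: 6→4 (falls) — ok.
/n/→/l/: 4→5 (does not fall) — violation.

3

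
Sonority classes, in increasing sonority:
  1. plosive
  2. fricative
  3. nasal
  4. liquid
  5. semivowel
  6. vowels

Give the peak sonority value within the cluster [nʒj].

/n/: nasal = 3.
/ʒ/: fricative = 2.
/j/: semivowel = 5.
The maximum is 5.

5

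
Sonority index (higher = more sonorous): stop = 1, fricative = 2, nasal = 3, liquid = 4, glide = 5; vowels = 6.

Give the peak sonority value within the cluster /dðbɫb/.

/d/ is a stop (sonority 1).
/ð/ is a fricative (sonority 2).
/b/ is a stop (sonority 1).
/ɫ/ is a liquid (sonority 4).
/b/ is a stop (sonority 1).
The maximum is 4.

4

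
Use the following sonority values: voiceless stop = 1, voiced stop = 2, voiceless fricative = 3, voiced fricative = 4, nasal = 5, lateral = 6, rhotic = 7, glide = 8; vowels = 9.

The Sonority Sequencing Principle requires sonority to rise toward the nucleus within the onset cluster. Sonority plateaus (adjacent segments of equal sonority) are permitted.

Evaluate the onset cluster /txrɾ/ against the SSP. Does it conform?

/t/: voiceless stop = 1.
/x/: voiceless fricative = 3.
/r/: rhotic = 7.
/ɾ/: rhotic = 7.
The profile 1-3-7-7 is non-decreasing (plateaus allowed), so the onset cluster satisfies the SSP.

yes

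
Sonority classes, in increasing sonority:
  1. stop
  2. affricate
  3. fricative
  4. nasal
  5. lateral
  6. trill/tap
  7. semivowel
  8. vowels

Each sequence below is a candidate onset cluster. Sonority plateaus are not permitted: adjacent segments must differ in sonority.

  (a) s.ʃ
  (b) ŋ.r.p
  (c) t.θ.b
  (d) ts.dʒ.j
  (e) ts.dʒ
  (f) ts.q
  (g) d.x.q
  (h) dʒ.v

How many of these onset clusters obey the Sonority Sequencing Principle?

(a) sonority 3-3: ill-formed.
(b) sonority 4-6-1: ill-formed.
(c) sonority 1-3-1: ill-formed.
(d) sonority 2-2-7: ill-formed.
(e) sonority 2-2: ill-formed.
(f) sonority 2-1: ill-formed.
(g) sonority 1-3-1: ill-formed.
(h) sonority 2-3: well-formed.

1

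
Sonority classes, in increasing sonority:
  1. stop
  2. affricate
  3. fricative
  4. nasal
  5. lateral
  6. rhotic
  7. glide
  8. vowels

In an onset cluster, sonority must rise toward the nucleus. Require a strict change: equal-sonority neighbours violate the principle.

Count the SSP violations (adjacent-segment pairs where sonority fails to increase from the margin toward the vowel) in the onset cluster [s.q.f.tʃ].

2

/s/: fricative = 3.
/q/: stop = 1.
/f/: fricative = 3.
/tʃ/: affricate = 2.
/s/→/q/: 3→1 (does not rise) — violation.
/q/→/f/: 1→3 (rises) — ok.
/f/→/tʃ/: 3→2 (does not rise) — violation.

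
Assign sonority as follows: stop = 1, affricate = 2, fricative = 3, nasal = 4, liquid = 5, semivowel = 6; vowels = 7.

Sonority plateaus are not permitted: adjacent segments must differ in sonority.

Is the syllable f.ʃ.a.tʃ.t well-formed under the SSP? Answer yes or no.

no

Onset: /f/ is a fricative (sonority 3), /ʃ/ is a fricative (sonority 3); then the nucleus /a/ (sonority 7).
Onset profile 3-3-7 — does not strictly rise throughout.
Coda: /tʃ/ is an affricate (sonority 2), /t/ is a stop (sonority 1).
Coda profile 7-2-1 — falls from the nucleus.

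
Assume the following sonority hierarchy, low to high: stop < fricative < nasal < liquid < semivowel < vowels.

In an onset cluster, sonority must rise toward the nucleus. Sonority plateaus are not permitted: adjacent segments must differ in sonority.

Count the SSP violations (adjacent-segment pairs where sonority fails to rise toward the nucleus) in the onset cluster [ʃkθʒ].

2

/ʃ/ — fricative, sonority 2.
/k/ — stop, sonority 1.
/θ/ — fricative, sonority 2.
/ʒ/ — fricative, sonority 2.
/ʃ/→/k/: 2→1 (does not rise) — violation.
/k/→/θ/: 1→2 (rises) — ok.
/θ/→/ʒ/: 2→2 (plateau) — violation.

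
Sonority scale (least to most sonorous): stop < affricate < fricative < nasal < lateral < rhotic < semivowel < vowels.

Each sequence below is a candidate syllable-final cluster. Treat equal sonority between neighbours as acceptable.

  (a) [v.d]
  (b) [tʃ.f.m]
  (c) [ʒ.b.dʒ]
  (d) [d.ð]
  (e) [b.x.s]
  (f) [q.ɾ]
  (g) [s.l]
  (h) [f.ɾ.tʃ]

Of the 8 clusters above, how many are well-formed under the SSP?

1

(a) 3-1 → obeys
(b) 2-3-4 → violates
(c) 3-1-2 → violates
(d) 1-3 → violates
(e) 1-3-3 → violates
(f) 1-6 → violates
(g) 3-5 → violates
(h) 3-6-2 → violates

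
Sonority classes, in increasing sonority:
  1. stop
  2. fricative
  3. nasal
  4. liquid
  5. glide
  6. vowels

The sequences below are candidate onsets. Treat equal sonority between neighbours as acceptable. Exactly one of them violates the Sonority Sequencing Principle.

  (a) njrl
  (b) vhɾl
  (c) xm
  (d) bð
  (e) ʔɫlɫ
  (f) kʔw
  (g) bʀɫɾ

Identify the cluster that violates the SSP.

(a) njrl: profile 3-5-4-4 — violates.
(b) vhɾl: profile 2-2-4-4 — obeys.
(c) xm: profile 2-3 — obeys.
(d) bð: profile 1-2 — obeys.
(e) ʔɫlɫ: profile 1-4-4-4 — obeys.
(f) kʔw: profile 1-1-5 — obeys.
(g) bʀɫɾ: profile 1-4-4-4 — obeys.

a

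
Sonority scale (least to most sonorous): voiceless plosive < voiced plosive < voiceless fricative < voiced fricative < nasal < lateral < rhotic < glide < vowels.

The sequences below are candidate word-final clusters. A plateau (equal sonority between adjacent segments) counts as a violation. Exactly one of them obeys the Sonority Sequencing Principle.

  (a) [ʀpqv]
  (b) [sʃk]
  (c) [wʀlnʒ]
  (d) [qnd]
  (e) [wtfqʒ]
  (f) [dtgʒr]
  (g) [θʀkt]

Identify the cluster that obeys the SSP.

c

(a) [ʀpqv]: profile 7-1-1-4 — violates.
(b) [sʃk]: profile 3-3-1 — violates.
(c) [wʀlnʒ]: profile 8-7-6-5-4 — obeys.
(d) [qnd]: profile 1-5-2 — violates.
(e) [wtfqʒ]: profile 8-1-3-1-4 — violates.
(f) [dtgʒr]: profile 2-1-2-4-7 — violates.
(g) [θʀkt]: profile 3-7-1-1 — violates.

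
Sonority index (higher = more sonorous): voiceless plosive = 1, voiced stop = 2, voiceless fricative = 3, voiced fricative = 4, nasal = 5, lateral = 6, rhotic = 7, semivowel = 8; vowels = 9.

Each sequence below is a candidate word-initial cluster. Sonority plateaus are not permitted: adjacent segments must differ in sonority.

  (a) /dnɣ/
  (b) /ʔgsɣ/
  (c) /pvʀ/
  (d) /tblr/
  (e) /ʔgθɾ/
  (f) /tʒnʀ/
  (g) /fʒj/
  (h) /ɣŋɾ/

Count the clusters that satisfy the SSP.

(a) 2-5-4 → violates
(b) 1-2-3-4 → obeys
(c) 1-4-7 → obeys
(d) 1-2-6-7 → obeys
(e) 1-2-3-7 → obeys
(f) 1-4-5-7 → obeys
(g) 3-4-8 → obeys
(h) 4-5-7 → obeys

7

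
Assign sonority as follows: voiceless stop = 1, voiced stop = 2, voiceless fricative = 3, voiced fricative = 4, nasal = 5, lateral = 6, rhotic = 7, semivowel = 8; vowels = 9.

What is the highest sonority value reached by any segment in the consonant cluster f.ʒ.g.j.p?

/f/: voiceless fricative = 3.
/ʒ/: voiced fricative = 4.
/g/: voiced stop = 2.
/j/: semivowel = 8.
/p/: voiceless stop = 1.
The maximum is 8.

8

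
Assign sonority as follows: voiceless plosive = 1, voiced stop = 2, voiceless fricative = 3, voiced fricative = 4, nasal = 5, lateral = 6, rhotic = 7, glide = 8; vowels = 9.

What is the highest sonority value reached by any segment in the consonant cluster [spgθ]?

/s/: voiceless fricative = 3.
/p/: voiceless plosive = 1.
/g/: voiced stop = 2.
/θ/: voiceless fricative = 3.
The maximum is 3.

3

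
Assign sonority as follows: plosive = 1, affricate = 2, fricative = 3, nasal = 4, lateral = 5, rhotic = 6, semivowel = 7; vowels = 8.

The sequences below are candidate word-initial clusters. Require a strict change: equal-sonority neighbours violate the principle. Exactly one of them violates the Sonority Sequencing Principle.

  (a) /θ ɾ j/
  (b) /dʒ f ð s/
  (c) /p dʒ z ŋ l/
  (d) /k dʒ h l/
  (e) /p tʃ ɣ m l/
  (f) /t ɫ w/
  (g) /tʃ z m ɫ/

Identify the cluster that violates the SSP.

(a) 3-6-7 → obeys
(b) 2-3-3-3 → violates
(c) 1-2-3-4-5 → obeys
(d) 1-2-3-5 → obeys
(e) 1-2-3-4-5 → obeys
(f) 1-5-7 → obeys
(g) 2-3-4-5 → obeys

b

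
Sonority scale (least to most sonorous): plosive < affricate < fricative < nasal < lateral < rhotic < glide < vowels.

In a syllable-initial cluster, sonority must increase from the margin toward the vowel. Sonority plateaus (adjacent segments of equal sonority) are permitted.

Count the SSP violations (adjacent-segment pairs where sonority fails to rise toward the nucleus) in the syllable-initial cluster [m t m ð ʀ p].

/m/ — nasal, sonority 4.
/t/ — plosive, sonority 1.
/m/ — nasal, sonority 4.
/ð/ — fricative, sonority 3.
/ʀ/ — rhotic, sonority 6.
/p/ — plosive, sonority 1.
/m/→/t/: 4→1 (does not rise) — violation.
/t/→/m/: 1→4 (rises) — ok.
/m/→/ð/: 4→3 (does not rise) — violation.
/ð/→/ʀ/: 3→6 (rises) — ok.
/ʀ/→/p/: 6→1 (does not rise) — violation.

3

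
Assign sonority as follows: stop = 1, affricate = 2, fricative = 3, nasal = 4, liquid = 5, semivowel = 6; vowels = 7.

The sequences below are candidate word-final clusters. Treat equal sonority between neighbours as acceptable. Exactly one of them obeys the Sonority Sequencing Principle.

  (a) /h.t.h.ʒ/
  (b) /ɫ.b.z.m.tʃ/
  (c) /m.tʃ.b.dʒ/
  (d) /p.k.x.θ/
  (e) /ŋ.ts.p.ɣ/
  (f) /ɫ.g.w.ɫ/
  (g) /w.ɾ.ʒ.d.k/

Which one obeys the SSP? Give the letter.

(a) /h.t.h.ʒ/: profile 3-1-3-3 — violates.
(b) /ɫ.b.z.m.tʃ/: profile 5-1-3-4-2 — violates.
(c) /m.tʃ.b.dʒ/: profile 4-2-1-2 — violates.
(d) /p.k.x.θ/: profile 1-1-3-3 — violates.
(e) /ŋ.ts.p.ɣ/: profile 4-2-1-3 — violates.
(f) /ɫ.g.w.ɫ/: profile 5-1-6-5 — violates.
(g) /w.ɾ.ʒ.d.k/: profile 6-5-3-1-1 — obeys.

g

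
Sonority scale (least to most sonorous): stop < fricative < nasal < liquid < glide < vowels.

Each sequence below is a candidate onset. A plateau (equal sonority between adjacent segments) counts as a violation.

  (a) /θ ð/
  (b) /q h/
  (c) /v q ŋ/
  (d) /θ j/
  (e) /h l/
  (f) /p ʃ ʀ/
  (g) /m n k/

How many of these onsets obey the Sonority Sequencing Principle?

(a) sonority 2-2: ill-formed.
(b) sonority 1-2: well-formed.
(c) sonority 2-1-3: ill-formed.
(d) sonority 2-5: well-formed.
(e) sonority 2-4: well-formed.
(f) sonority 1-2-4: well-formed.
(g) sonority 3-3-1: ill-formed.

4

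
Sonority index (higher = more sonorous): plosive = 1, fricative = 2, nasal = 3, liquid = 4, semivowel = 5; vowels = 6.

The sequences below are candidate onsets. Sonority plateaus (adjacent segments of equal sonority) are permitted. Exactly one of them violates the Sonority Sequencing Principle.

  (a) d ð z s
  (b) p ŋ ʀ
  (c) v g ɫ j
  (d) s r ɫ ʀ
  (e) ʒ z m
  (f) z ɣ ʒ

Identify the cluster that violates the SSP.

c

(a) d ð z s: profile 1-2-2-2 — obeys.
(b) p ŋ ʀ: profile 1-3-4 — obeys.
(c) v g ɫ j: profile 2-1-4-5 — violates.
(d) s r ɫ ʀ: profile 2-4-4-4 — obeys.
(e) ʒ z m: profile 2-2-3 — obeys.
(f) z ɣ ʒ: profile 2-2-2 — obeys.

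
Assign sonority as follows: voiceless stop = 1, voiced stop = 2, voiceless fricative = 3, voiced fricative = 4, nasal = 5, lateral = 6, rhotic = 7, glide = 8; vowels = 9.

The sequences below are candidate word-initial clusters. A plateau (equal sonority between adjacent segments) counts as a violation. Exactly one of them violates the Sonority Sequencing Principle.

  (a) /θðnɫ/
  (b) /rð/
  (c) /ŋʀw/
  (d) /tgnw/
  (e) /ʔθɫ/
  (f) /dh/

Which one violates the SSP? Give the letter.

(a) 3-4-5-6 → obeys
(b) 7-4 → violates
(c) 5-7-8 → obeys
(d) 1-2-5-8 → obeys
(e) 1-3-6 → obeys
(f) 2-3 → obeys

b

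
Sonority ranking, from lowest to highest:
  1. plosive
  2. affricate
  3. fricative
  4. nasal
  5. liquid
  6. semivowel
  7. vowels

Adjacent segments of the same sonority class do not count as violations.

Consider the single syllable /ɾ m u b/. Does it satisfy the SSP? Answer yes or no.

Onset: /ɾ/ is a liquid (sonority 5), /m/ is a nasal (sonority 4); then the nucleus /u/ (sonority 7).
Onset profile 5-4-7 — does not rise throughout.
Coda: /b/ is a plosive (sonority 1).
Coda profile 7-1 — falls from the nucleus.

no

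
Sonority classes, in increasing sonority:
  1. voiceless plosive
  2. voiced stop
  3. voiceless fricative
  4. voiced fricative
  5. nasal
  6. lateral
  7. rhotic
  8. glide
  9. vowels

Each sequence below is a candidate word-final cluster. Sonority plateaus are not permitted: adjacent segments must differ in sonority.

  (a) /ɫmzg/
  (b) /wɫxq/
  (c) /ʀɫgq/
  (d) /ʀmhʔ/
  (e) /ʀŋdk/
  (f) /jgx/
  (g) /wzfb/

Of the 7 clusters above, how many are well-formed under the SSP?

6

(a) 6-5-4-2 → obeys
(b) 8-6-3-1 → obeys
(c) 7-6-2-1 → obeys
(d) 7-5-3-1 → obeys
(e) 7-5-2-1 → obeys
(f) 8-2-3 → violates
(g) 8-4-3-2 → obeys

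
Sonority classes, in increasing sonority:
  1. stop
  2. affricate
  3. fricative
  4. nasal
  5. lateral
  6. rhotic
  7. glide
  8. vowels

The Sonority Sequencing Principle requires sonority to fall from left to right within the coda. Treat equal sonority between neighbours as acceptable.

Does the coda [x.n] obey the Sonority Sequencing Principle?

no

/x/ — fricative, sonority 3.
/n/ — nasal, sonority 4.
The profile is 3-4. Between /x/ (3) and /n/ (4) sonority does not fall, so the cluster violates the SSP.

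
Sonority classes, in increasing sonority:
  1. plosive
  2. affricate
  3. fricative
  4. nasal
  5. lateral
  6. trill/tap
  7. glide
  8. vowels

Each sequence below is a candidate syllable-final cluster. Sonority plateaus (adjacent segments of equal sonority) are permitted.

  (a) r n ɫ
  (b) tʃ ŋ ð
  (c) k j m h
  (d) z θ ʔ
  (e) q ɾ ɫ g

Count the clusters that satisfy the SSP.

1

(a) 6-4-5 → violates
(b) 2-4-3 → violates
(c) 1-7-4-3 → violates
(d) 3-3-1 → obeys
(e) 1-6-5-1 → violates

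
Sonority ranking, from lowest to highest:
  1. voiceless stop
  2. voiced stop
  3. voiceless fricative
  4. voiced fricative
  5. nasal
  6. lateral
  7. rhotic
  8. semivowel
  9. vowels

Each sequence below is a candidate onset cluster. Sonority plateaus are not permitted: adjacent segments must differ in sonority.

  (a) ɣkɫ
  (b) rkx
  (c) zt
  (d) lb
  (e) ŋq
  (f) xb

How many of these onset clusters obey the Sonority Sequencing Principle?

0

(a) ɣkɫ: profile 4-1-6 — violates.
(b) rkx: profile 7-1-3 — violates.
(c) zt: profile 4-1 — violates.
(d) lb: profile 6-2 — violates.
(e) ŋq: profile 5-1 — violates.
(f) xb: profile 3-2 — violates.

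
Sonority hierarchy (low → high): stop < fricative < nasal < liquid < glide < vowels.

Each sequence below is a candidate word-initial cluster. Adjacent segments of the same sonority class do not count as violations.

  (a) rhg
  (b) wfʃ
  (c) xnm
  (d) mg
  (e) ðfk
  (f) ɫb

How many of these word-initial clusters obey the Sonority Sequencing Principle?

(a) sonority 4-2-1: ill-formed.
(b) sonority 5-2-2: ill-formed.
(c) sonority 2-3-3: well-formed.
(d) sonority 3-1: ill-formed.
(e) sonority 2-2-1: ill-formed.
(f) sonority 4-1: ill-formed.

1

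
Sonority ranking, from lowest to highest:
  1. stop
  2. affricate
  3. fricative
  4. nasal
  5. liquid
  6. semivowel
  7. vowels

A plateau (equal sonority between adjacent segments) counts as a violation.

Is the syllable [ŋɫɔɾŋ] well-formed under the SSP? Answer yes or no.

yes

Onset: /ŋ/ is a nasal (sonority 4), /ɫ/ is a liquid (sonority 5); then the nucleus /ɔ/ (sonority 7).
Onset profile 4-5-7 — rises to the nucleus.
Coda: /ɾ/ is a liquid (sonority 5), /ŋ/ is a nasal (sonority 4).
Coda profile 7-5-4 — falls from the nucleus.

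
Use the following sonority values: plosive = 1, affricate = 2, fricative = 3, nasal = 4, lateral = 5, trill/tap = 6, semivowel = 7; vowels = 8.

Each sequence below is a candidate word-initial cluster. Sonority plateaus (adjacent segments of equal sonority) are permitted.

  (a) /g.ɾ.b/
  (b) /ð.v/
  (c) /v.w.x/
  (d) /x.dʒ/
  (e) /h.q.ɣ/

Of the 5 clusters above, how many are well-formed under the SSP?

(a) 1-6-1 → violates
(b) 3-3 → obeys
(c) 3-7-3 → violates
(d) 3-2 → violates
(e) 3-1-3 → violates

1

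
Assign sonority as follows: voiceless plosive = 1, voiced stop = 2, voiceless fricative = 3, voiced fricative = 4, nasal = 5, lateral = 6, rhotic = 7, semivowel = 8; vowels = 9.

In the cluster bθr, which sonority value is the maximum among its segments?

/b/ is a voiced stop (sonority 2).
/θ/ is a voiceless fricative (sonority 3).
/r/ is a rhotic (sonority 7).
The maximum is 7.

7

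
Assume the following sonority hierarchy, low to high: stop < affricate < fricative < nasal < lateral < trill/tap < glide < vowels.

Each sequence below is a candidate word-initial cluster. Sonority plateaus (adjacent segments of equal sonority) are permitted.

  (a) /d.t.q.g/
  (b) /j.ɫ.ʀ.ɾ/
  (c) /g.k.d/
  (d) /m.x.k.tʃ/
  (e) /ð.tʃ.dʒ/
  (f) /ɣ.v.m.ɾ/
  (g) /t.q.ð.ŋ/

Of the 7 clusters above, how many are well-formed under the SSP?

(a) /d.t.q.g/: profile 1-1-1-1 — obeys.
(b) /j.ɫ.ʀ.ɾ/: profile 7-5-6-6 — violates.
(c) /g.k.d/: profile 1-1-1 — obeys.
(d) /m.x.k.tʃ/: profile 4-3-1-2 — violates.
(e) /ð.tʃ.dʒ/: profile 3-2-2 — violates.
(f) /ɣ.v.m.ɾ/: profile 3-3-4-6 — obeys.
(g) /t.q.ð.ŋ/: profile 1-1-3-4 — obeys.

4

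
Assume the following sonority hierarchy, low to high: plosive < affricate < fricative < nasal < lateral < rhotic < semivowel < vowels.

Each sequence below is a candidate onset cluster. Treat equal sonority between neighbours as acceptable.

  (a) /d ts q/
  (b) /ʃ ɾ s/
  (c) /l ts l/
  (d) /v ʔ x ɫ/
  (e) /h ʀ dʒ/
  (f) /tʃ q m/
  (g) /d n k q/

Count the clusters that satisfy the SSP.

0

(a) sonority 1-2-1: ill-formed.
(b) sonority 3-6-3: ill-formed.
(c) sonority 5-2-5: ill-formed.
(d) sonority 3-1-3-5: ill-formed.
(e) sonority 3-6-2: ill-formed.
(f) sonority 2-1-4: ill-formed.
(g) sonority 1-4-1-1: ill-formed.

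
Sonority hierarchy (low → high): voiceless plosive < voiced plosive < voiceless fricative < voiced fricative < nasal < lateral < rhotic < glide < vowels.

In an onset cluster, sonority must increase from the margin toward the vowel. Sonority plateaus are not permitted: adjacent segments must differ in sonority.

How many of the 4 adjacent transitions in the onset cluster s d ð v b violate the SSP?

3

/s/ — voiceless fricative, sonority 3.
/d/ — voiced plosive, sonority 2.
/ð/ — voiced fricative, sonority 4.
/v/ — voiced fricative, sonority 4.
/b/ — voiced plosive, sonority 2.
/s/→/d/: 3→2 (does not rise) — violation.
/d/→/ð/: 2→4 (rises) — ok.
/ð/→/v/: 4→4 (plateau) — violation.
/v/→/b/: 4→2 (does not rise) — violation.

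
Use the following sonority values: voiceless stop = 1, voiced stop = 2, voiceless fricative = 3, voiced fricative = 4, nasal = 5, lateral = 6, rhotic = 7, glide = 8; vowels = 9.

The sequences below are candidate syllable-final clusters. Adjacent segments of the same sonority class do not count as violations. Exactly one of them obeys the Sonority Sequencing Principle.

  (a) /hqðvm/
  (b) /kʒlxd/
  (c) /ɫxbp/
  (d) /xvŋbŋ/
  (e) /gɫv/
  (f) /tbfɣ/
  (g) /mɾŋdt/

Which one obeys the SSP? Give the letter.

c

(a) /hqðvm/: profile 3-1-4-4-5 — violates.
(b) /kʒlxd/: profile 1-4-6-3-2 — violates.
(c) /ɫxbp/: profile 6-3-2-1 — obeys.
(d) /xvŋbŋ/: profile 3-4-5-2-5 — violates.
(e) /gɫv/: profile 2-6-4 — violates.
(f) /tbfɣ/: profile 1-2-3-4 — violates.
(g) /mɾŋdt/: profile 5-7-5-2-1 — violates.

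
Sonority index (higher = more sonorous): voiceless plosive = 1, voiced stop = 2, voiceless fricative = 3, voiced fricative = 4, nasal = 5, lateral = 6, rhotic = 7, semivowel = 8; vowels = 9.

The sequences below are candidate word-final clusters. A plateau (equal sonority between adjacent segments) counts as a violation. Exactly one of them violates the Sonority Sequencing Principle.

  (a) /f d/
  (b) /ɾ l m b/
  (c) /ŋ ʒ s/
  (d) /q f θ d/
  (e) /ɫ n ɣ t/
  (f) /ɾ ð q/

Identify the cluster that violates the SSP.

d

(a) sonority 3-2: well-formed.
(b) sonority 7-6-5-2: well-formed.
(c) sonority 5-4-3: well-formed.
(d) sonority 1-3-3-2: ill-formed.
(e) sonority 6-5-4-1: well-formed.
(f) sonority 7-4-1: well-formed.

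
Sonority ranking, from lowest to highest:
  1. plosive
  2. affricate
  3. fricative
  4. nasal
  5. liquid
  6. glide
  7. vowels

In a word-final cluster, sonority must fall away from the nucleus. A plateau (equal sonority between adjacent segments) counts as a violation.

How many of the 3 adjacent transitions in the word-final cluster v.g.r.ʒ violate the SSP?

/v/ — fricative, sonority 3.
/g/ — plosive, sonority 1.
/r/ — liquid, sonority 5.
/ʒ/ — fricative, sonority 3.
/v/→/g/: 3→1 (falls) — ok.
/g/→/r/: 1→5 (does not fall) — violation.
/r/→/ʒ/: 5→3 (falls) — ok.

1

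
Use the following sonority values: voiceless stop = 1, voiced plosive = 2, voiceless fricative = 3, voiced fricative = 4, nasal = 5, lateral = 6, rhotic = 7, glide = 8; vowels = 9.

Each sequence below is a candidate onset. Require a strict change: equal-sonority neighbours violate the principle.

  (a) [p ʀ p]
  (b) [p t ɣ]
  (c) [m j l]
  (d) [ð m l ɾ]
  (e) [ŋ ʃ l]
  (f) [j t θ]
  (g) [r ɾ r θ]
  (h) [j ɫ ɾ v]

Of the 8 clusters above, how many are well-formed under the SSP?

(a) sonority 1-7-1: ill-formed.
(b) sonority 1-1-4: ill-formed.
(c) sonority 5-8-6: ill-formed.
(d) sonority 4-5-6-7: well-formed.
(e) sonority 5-3-6: ill-formed.
(f) sonority 8-1-3: ill-formed.
(g) sonority 7-7-7-3: ill-formed.
(h) sonority 8-6-7-4: ill-formed.

1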